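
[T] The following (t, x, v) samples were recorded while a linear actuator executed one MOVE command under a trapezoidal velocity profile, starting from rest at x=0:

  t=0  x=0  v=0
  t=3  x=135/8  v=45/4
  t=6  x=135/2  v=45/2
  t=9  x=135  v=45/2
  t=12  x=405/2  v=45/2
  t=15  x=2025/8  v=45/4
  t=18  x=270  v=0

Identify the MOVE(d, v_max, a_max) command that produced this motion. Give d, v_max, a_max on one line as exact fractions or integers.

final state: t=18, x=270, v=0 → d = 270
a_max = (45/4−0)/(3−0) = 15/4
max v = 45/2 over t∈[6,12] → v_max = 45/2
check: 45/2·(6+6) = 270 ✓

d=270 v_max=45/2 a_max=15/4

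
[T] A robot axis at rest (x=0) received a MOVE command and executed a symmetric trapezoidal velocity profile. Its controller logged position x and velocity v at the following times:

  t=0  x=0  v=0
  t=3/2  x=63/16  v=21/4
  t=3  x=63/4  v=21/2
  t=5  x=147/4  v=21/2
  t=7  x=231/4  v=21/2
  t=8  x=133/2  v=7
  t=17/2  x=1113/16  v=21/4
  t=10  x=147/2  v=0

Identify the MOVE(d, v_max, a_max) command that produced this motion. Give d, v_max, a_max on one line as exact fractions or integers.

final state: t=10, x=147/2, v=0 → d = 147/2
a_max = (21/4−0)/(3/2−0) = 7/2
max v = 21/2 over t∈[3,7] → v_max = 21/2
check: 21/2·(3+4) = 147/2 ✓

d=147/2 v_max=21/2 a_max=7/2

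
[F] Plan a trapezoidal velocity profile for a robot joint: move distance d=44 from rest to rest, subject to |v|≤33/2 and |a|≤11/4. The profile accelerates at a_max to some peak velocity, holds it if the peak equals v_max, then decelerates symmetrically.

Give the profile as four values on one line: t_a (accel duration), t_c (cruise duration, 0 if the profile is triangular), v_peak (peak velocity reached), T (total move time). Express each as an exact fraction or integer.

t_a=4 t_c=0 v_peak=11 T=8

vₘ²/aₘ = (33/2)²/(11/4) = 99
44 < 99 → triangular
v_peak = √(44·11/4) = √121 = 11
t_a = 11/(11/4) = 4; t_c = 0
T = 2·4 = 8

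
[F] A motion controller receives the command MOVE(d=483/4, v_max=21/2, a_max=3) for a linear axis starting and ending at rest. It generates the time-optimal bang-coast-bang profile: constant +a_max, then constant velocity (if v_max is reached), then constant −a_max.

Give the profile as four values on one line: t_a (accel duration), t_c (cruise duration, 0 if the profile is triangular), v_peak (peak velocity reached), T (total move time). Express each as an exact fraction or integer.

t_a=7/2 t_c=8 v_peak=21/2 T=15

vₘ²/aₘ = (21/2)²/3 = 147/4
483/4 ≥ 147/4 ⇒ cruise phase
t_a = (21/2)/3 = 7/2; v_peak = 21/2
d_cruise = 483/4 − 147/4 = 84; t_c = 84/(21/2) = 8
T = 2·7/2 + 8 = 15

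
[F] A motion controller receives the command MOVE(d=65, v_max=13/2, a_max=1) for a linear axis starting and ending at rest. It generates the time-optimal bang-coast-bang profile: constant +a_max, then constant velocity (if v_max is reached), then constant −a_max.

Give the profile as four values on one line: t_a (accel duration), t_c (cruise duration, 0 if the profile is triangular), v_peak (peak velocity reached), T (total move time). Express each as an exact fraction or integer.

t_a=13/2 t_c=7/2 v_peak=13/2 T=33/2

vₘ²/aₘ = (13/2)²/1 = 169/4
65 ≥ 169/4 → trapezoidal
t_a = (13/2)/1 = 13/2; v_peak = 13/2
d_cruise = 65 − 169/4 = 91/4; t_c = (91/4)/(13/2) = 7/2
T = 2·13/2 + 7/2 = 33/2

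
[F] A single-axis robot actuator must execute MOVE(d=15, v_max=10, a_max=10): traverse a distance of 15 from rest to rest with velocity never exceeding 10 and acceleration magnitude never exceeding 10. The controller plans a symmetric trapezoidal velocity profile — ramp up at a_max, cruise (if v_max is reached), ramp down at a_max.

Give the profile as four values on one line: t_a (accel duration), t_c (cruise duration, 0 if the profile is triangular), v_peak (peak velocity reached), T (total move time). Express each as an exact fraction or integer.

t_a=1 t_c=1/2 v_peak=10 T=5/2

v_max²/a_max = 10²/10 = 10
15 ≥ 10 ⇒ cruise phase
t_a = 10/10 = 1; v_peak = 10
d_cruise = 15 − 10 = 5; t_c = 5/10 = 1/2
T = 2·1 + 1/2 = 5/2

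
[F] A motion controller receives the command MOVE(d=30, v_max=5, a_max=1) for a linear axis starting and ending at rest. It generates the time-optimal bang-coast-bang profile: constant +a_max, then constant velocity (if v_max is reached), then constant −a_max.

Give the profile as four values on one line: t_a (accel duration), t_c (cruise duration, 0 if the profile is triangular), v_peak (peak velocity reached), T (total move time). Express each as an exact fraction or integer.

t_a=5 t_c=1 v_peak=5 T=11

vₘ²/aₘ = 5²/1 = 25
30 ≥ 25 so v_max reached
t_a = 5/1 = 5; v_peak = 5
d_cruise = 30 − 25 = 5; t_c = 5/5 = 1
T = 2·5 + 1 = 11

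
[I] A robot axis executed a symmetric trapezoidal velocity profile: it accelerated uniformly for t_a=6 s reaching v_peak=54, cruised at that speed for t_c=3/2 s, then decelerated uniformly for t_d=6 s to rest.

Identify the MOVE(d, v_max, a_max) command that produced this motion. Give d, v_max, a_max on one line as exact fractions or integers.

a_max = 54/6 = 9
d_a = ½·54·6 = 162; d_c = 54·3/2 = 81
d = 2·162 + 81 = 405
t_c = 3/2 > 0 so v_max = 54

d=405 v_max=54 a_max=9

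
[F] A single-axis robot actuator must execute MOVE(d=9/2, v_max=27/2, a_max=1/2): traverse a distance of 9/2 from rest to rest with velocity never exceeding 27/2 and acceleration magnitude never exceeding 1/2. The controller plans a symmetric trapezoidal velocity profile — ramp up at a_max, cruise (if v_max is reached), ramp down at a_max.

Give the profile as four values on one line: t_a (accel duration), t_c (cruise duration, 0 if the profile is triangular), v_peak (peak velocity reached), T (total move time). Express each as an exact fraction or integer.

vₘ²/aₘ = (27/2)²/(1/2) = 729/2
9/2 < 729/2 → triangular
v_peak = √(9/2·1/2) = √(9/4) = 3/2
t_a = (3/2)/(1/2) = 3; t_c = 0
T = 2·3 = 6

t_a=3 t_c=0 v_peak=3/2 T=6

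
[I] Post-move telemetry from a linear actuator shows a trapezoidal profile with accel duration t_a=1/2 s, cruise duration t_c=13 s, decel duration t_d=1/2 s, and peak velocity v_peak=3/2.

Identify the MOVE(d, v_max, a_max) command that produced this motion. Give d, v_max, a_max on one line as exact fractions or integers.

a_max = (3/2)/(1/2) = 3
d_a = ½·3/2·1/2 = 3/8; d_c = 3/2·13 = 39/2
d = 2·3/8 + 39/2 = 81/4
t_c = 13 > 0 ⇒ limit active, v_max = 3/2

d=81/4 v_max=3/2 a_max=3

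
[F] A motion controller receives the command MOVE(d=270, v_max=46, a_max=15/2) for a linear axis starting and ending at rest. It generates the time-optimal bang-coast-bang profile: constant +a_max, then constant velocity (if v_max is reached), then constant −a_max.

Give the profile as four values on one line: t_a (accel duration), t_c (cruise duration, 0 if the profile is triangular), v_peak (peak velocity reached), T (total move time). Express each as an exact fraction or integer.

(v_max)²/a_max = 46²/(15/2) = 4232/15
270 < 4232/15 → triangular
v_peak = √(270·15/2) = √2025 = 45
t_a = 45/(15/2) = 6; t_c = 0
T = 2·6 = 12

t_a=6 t_c=0 v_peak=45 T=12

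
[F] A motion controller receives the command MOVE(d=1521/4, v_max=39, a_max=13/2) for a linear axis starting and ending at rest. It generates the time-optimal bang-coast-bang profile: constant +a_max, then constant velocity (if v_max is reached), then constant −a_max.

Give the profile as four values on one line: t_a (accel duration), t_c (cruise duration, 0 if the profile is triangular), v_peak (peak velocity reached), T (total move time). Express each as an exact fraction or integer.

t_a=6 t_c=15/4 v_peak=39 T=63/4

vₘ²/aₘ = 39²/(13/2) = 234
1521/4 ≥ 234 so v_max reached
t_a = 39/(13/2) = 6; v_peak = 39
d_cruise = 1521/4 − 234 = 585/4; t_c = (585/4)/39 = 15/4
T = 2·6 + 15/4 = 63/4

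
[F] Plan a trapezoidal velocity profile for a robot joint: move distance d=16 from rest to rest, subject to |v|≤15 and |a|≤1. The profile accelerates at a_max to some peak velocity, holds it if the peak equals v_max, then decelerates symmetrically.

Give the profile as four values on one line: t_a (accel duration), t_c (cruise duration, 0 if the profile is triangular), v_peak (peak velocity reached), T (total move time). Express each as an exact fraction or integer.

(v_max)²/a_max = 15²/1 = 225
16 < 225 so t_c = 0
v_peak = √(16·1) = √16 = 4
t_a = 4/1 = 4; t_c = 0
T = 2·4 = 8

t_a=4 t_c=0 v_peak=4 T=8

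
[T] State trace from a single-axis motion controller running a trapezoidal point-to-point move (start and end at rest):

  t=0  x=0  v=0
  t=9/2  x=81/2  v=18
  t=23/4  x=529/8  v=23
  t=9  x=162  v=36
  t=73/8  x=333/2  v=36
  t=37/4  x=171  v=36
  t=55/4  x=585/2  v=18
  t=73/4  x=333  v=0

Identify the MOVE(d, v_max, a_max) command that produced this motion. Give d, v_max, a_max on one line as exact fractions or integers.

final state: t=73/4, x=333, v=0 → d = 333
a_max = (18−0)/(9/2−0) = 4
max v = 36 over t∈[9,37/4] → v_max = 36
check: 36·(9+1/4) = 333 ✓

d=333 v_max=36 a_max=4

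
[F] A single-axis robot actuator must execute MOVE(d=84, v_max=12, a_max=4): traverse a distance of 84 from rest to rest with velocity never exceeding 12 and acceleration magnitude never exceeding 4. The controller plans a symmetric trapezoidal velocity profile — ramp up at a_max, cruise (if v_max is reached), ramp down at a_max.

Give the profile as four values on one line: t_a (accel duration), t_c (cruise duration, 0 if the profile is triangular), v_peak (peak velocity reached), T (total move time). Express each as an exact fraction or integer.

t_a=3 t_c=4 v_peak=12 T=10

v_max²/a_max = 12²/4 = 36
84 ≥ 36 ⇒ cruise phase
t_a = 12/4 = 3; v_peak = 12
d_cruise = 84 − 36 = 48; t_c = 48/12 = 4
T = 2·3 + 4 = 10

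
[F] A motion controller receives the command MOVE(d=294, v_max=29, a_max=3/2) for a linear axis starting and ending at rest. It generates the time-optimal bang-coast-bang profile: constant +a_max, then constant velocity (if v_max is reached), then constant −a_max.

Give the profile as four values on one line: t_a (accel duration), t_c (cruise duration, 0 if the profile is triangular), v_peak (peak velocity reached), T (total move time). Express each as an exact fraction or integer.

v_max²/a_max = 29²/(3/2) = 1682/3
294 < 1682/3 → triangular
v_peak = √(294·3/2) = √441 = 21
t_a = 21/(3/2) = 14; t_c = 0
T = 2·14 = 28

t_a=14 t_c=0 v_peak=21 T=28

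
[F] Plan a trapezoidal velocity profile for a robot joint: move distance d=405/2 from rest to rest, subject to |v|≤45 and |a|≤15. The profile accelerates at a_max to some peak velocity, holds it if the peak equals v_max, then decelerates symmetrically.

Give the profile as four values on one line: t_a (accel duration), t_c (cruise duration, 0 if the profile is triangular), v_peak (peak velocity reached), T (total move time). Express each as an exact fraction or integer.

t_a=3 t_c=3/2 v_peak=45 T=15/2

(v_max)²/a_max = 45²/15 = 135
405/2 ≥ 135 so v_max reached
t_a = 45/15 = 3; v_peak = 45
d_cruise = 405/2 − 135 = 135/2; t_c = (135/2)/45 = 3/2
T = 2·3 + 3/2 = 15/2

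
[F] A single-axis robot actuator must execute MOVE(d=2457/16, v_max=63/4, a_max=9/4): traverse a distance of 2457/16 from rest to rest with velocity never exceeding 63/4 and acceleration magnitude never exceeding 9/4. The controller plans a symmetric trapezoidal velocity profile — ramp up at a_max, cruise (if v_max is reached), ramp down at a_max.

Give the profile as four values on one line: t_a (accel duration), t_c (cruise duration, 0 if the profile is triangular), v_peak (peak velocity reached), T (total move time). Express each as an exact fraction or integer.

t_a=7 t_c=11/4 v_peak=63/4 T=67/4

v_max²/a_max = (63/4)²/(9/4) = 441/4
2457/16 ≥ 441/4 so v_max reached
t_a = (63/4)/(9/4) = 7; v_peak = 63/4
d_cruise = 2457/16 − 441/4 = 693/16; t_c = (693/16)/(63/4) = 11/4
T = 2·7 + 11/4 = 67/4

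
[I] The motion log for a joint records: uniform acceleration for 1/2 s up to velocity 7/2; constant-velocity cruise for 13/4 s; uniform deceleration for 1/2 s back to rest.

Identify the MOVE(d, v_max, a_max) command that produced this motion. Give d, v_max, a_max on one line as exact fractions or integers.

a_max = (7/2)/(1/2) = 7
d_a = ½·7/2·1/2 = 7/8; d_c = 7/2·13/4 = 91/8
d = 2·7/8 + 91/8 = 105/8
t_c = 13/4 > 0 ⇒ limit active, v_max = 7/2

d=105/8 v_max=7/2 a_max=7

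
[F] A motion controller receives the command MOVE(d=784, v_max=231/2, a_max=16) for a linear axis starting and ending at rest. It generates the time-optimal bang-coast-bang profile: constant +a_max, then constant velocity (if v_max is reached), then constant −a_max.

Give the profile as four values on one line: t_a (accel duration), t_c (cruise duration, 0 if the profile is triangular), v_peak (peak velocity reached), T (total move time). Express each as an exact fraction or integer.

t_a=7 t_c=0 v_peak=112 T=14

vₘ²/aₘ = (231/2)²/16 = 53361/64
784 < 53361/64 ⇒ no cruise
v_peak = √(784·16) = √12544 = 112
t_a = 112/16 = 7; t_c = 0
T = 2·7 = 14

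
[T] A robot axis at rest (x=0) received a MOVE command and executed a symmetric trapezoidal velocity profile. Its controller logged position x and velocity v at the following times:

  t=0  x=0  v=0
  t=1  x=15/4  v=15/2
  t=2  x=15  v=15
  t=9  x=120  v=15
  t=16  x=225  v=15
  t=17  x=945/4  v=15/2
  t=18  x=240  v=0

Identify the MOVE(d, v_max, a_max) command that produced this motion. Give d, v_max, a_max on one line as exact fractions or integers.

d=240 v_max=15 a_max=15/2

final state: t=18, x=240, v=0 → d = 240
a_max = (15/2−0)/(1−0) = 15/2
max v = 15 over t∈[2,16] → v_max = 15
check: 15·(2+14) = 240 ✓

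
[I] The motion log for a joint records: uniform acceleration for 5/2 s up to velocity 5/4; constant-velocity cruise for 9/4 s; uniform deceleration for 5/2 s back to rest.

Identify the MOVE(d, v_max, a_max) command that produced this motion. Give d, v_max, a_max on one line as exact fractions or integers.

a_max = (5/4)/(5/2) = 1/2
d_a = ½·5/4·5/2 = 25/16; d_c = 5/4·9/4 = 45/16
d = 2·25/16 + 45/16 = 95/16
t_c = 9/4 > 0 so v_max = 5/4

d=95/16 v_max=5/4 a_max=1/2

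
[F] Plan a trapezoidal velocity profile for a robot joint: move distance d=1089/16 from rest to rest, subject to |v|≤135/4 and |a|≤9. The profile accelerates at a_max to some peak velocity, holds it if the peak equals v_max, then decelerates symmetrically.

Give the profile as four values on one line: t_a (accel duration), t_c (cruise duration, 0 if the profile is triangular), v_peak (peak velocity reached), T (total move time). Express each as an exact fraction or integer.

vₘ²/aₘ = (135/4)²/9 = 2025/16
1089/16 < 2025/16 → triangular
v_peak = √(1089/16·9) = √(9801/16) = 99/4
t_a = (99/4)/9 = 11/4; t_c = 0
T = 2·11/4 = 11/2

t_a=11/4 t_c=0 v_peak=99/4 T=11/2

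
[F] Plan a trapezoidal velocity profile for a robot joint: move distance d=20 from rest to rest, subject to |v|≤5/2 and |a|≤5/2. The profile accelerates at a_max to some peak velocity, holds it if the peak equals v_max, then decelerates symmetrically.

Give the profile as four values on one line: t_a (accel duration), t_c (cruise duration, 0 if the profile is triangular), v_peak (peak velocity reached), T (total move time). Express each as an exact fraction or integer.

(v_max)²/a_max = (5/2)²/(5/2) = 5/2
20 ≥ 5/2 so v_max reached
t_a = (5/2)/(5/2) = 1; v_peak = 5/2
d_cruise = 20 − 5/2 = 35/2; t_c = (35/2)/(5/2) = 7
T = 2·1 + 7 = 9

t_a=1 t_c=7 v_peak=5/2 T=9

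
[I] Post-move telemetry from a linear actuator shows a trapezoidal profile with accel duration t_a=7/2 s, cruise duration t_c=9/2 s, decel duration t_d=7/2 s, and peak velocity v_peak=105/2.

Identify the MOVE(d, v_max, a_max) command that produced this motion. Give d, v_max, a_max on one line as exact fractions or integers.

a_max = (105/2)/(7/2) = 15
d_a = ½·105/2·7/2 = 735/8; d_c = 105/2·9/2 = 945/4
d = 2·735/8 + 945/4 = 420
t_c = 9/2 > 0 so v_max = 105/2

d=420 v_max=105/2 a_max=15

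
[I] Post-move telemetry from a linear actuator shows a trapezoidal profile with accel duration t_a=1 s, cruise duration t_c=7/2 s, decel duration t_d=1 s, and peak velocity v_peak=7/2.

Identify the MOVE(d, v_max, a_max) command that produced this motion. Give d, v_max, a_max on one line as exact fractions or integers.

a_max = (7/2)/1 = 7/2
d_a = ½·7/2·1 = 7/4; d_c = 7/2·7/2 = 49/4
d = 2·7/4 + 49/4 = 63/4
t_c = 7/2 > 0 → v_max = v_peak = 7/2

d=63/4 v_max=7/2 a_max=7/2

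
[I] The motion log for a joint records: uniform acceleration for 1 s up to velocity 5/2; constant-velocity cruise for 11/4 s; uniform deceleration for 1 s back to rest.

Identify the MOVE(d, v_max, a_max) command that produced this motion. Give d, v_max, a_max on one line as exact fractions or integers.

d=75/8 v_max=5/2 a_max=5/2

a_max = (5/2)/1 = 5/2
d_a = ½·5/2·1 = 5/4; d_c = 5/2·11/4 = 55/8
d = 2·5/4 + 55/8 = 75/8
t_c = 11/4 > 0 ⇒ limit active, v_max = 5/2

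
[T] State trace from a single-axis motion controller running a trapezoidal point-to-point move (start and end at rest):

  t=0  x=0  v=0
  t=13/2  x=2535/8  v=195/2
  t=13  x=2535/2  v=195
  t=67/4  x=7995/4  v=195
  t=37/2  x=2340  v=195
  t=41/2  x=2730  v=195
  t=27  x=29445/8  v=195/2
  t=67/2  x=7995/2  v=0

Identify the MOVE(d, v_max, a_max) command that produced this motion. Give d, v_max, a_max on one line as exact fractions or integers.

final state: t=67/2, x=7995/2, v=0 → d = 7995/2
a_max = (195/2−0)/(13/2−0) = 15
max v = 195 over t∈[13,41/2] → v_max = 195
check: 195·(13+15/2) = 7995/2 ✓

d=7995/2 v_max=195 a_max=15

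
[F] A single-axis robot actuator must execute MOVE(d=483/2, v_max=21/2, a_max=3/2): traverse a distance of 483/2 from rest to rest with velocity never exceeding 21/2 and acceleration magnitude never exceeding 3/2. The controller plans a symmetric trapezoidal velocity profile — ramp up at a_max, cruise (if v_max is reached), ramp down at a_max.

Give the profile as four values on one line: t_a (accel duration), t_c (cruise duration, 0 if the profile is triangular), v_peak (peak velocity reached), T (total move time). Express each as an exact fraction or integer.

t_a=7 t_c=16 v_peak=21/2 T=30

vₘ²/aₘ = (21/2)²/(3/2) = 147/2
483/2 ≥ 147/2 so v_max reached
t_a = (21/2)/(3/2) = 7; v_peak = 21/2
d_cruise = 483/2 − 147/2 = 168; t_c = 168/(21/2) = 16
T = 2·7 + 16 = 30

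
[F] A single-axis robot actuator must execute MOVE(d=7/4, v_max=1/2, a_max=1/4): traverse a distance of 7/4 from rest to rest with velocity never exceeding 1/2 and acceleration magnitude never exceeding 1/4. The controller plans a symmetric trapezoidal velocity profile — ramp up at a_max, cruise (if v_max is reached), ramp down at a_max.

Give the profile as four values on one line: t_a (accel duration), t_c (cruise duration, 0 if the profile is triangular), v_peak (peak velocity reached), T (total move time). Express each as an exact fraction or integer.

vₘ²/aₘ = (1/2)²/(1/4) = 1
7/4 ≥ 1 so v_max reached
t_a = (1/2)/(1/4) = 2; v_peak = 1/2
d_cruise = 7/4 − 1 = 3/4; t_c = (3/4)/(1/2) = 3/2
T = 2·2 + 3/2 = 11/2

t_a=2 t_c=3/2 v_peak=1/2 T=11/2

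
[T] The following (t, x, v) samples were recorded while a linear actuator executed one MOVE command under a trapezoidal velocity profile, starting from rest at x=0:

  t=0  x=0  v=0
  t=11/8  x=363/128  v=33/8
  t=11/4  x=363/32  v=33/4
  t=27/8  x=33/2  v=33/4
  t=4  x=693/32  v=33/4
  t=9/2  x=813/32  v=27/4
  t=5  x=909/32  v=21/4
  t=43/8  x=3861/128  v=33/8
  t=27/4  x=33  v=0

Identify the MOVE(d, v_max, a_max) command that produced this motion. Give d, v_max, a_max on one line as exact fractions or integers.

d=33 v_max=33/4 a_max=3

final state: t=27/4, x=33, v=0 → d = 33
a_max = (33/8−0)/(11/8−0) = 3
max v = 33/4 over t∈[11/4,4] → v_max = 33/4
check: 33/4·(11/4+5/4) = 33 ✓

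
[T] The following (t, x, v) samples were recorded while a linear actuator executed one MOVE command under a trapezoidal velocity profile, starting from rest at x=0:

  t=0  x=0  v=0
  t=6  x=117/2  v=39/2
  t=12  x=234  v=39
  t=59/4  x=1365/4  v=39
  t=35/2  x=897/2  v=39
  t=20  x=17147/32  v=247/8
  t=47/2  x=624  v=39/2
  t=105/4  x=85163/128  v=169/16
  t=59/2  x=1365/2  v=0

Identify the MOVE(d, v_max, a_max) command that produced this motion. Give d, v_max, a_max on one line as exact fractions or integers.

d=1365/2 v_max=39 a_max=13/4

final state: t=59/2, x=1365/2, v=0 → d = 1365/2
a_max = (39/2−0)/(6−0) = 13/4
max v = 39 over t∈[12,35/2] → v_max = 39
check: 39·(12+11/2) = 1365/2 ✓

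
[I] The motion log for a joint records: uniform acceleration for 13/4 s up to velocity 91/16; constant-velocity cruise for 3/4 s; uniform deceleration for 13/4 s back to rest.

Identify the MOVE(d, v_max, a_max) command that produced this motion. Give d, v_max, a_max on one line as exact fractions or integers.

a_max = (91/16)/(13/4) = 7/4
d_a = ½·91/16·13/4 = 1183/128; d_c = 91/16·3/4 = 273/64
d = 2·1183/128 + 273/64 = 91/4
t_c = 3/4 > 0 so v_max = 91/16

d=91/4 v_max=91/16 a_max=7/4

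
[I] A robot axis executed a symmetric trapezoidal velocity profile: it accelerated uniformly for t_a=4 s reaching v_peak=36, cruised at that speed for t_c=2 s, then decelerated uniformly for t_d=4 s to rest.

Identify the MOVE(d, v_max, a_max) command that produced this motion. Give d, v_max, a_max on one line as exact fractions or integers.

a_max = 36/4 = 9
d_a = ½·36·4 = 72; d_c = 36·2 = 72
d = 2·72 + 72 = 216
t_c = 2 > 0 so v_max = 36

d=216 v_max=36 a_max=9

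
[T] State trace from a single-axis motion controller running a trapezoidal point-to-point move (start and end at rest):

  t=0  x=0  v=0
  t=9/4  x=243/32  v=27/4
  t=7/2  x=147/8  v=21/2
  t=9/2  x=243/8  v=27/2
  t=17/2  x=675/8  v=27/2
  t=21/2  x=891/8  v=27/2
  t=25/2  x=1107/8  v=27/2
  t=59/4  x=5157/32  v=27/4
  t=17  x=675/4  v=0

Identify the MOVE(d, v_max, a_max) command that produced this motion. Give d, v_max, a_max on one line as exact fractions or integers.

d=675/4 v_max=27/2 a_max=3

final state: t=17, x=675/4, v=0 → d = 675/4
a_max = (27/4−0)/(9/4−0) = 3
max v = 27/2 over t∈[9/2,25/2] → v_max = 27/2
check: 27/2·(9/2+8) = 675/4 ✓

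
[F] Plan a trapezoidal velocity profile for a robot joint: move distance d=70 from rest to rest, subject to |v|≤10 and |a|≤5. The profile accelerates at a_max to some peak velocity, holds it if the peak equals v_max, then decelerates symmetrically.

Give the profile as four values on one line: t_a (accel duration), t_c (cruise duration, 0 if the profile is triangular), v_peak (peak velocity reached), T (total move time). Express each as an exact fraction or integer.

vₘ²/aₘ = 10²/5 = 20
70 ≥ 20 → trapezoidal
t_a = 10/5 = 2; v_peak = 10
d_cruise = 70 − 20 = 50; t_c = 50/10 = 5
T = 2·2 + 5 = 9

t_a=2 t_c=5 v_peak=10 T=9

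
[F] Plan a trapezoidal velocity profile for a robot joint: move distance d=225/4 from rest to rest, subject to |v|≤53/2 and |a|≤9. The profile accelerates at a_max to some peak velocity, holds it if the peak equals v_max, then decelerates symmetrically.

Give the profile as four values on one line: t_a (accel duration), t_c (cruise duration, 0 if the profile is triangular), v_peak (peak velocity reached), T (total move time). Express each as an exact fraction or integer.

t_a=5/2 t_c=0 v_peak=45/2 T=5

vₘ²/aₘ = (53/2)²/9 = 2809/36
225/4 < 2809/36 → triangular
v_peak = √(225/4·9) = √(2025/4) = 45/2
t_a = (45/2)/9 = 5/2; t_c = 0
T = 2·5/2 = 5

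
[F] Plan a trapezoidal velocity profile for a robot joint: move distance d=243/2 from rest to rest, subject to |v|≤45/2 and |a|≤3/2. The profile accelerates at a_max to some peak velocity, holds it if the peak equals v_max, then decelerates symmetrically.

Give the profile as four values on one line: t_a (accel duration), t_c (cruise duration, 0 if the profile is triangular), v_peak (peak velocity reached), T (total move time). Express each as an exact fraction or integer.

t_a=9 t_c=0 v_peak=27/2 T=18

(v_max)²/a_max = (45/2)²/(3/2) = 675/2
243/2 < 675/2 so t_c = 0
v_peak = √(243/2·3/2) = √(729/4) = 27/2
t_a = (27/2)/(3/2) = 9; t_c = 0
T = 2·9 = 18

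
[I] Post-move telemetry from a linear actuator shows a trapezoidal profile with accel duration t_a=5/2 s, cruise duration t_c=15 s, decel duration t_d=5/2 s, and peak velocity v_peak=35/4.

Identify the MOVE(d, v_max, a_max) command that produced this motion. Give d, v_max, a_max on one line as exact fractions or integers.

d=1225/8 v_max=35/4 a_max=7/2

a_max = (35/4)/(5/2) = 7/2
d_a = ½·35/4·5/2 = 175/16; d_c = 35/4·15 = 525/4
d = 2·175/16 + 525/4 = 1225/8
t_c = 15 > 0 so v_max = 35/4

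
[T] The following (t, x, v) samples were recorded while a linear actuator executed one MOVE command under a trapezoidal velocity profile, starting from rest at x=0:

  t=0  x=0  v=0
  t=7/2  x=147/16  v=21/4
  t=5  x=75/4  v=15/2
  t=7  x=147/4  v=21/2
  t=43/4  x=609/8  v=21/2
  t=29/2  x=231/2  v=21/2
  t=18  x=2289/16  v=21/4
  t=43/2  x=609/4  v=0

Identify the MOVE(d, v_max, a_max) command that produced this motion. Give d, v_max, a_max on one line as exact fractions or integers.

final state: t=43/2, x=609/4, v=0 → d = 609/4
a_max = (21/4−0)/(7/2−0) = 3/2
max v = 21/2 over t∈[7,29/2] → v_max = 21/2
check: 21/2·(7+15/2) = 609/4 ✓

d=609/4 v_max=21/2 a_max=3/2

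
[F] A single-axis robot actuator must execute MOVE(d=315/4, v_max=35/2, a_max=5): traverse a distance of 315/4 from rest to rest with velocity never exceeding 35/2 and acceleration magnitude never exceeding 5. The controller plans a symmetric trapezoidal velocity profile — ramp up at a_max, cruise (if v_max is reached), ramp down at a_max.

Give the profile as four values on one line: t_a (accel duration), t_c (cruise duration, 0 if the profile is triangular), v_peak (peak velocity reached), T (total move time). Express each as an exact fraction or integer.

(v_max)²/a_max = (35/2)²/5 = 245/4
315/4 ≥ 245/4 ⇒ cruise phase
t_a = (35/2)/5 = 7/2; v_peak = 35/2
d_cruise = 315/4 − 245/4 = 35/2; t_c = (35/2)/(35/2) = 1
T = 2·7/2 + 1 = 8

t_a=7/2 t_c=1 v_peak=35/2 T=8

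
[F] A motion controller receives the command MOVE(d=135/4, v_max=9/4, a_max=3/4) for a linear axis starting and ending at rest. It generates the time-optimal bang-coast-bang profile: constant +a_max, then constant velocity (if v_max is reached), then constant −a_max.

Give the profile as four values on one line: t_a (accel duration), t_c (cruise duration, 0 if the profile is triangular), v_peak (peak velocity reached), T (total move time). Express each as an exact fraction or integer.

vₘ²/aₘ = (9/4)²/(3/4) = 27/4
135/4 ≥ 27/4 ⇒ cruise phase
t_a = (9/4)/(3/4) = 3; v_peak = 9/4
d_cruise = 135/4 − 27/4 = 27; t_c = 27/(9/4) = 12
T = 2·3 + 12 = 18

t_a=3 t_c=12 v_peak=9/4 T=18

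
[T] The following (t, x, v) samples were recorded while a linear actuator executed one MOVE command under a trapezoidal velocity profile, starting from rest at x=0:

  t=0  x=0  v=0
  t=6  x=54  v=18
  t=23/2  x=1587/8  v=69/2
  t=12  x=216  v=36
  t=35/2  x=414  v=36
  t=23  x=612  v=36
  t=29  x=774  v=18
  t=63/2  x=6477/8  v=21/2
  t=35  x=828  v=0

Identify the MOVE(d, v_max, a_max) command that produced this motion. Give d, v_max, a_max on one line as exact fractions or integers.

d=828 v_max=36 a_max=3

final state: t=35, x=828, v=0 → d = 828
a_max = (18−0)/(6−0) = 3
max v = 36 over t∈[12,23] → v_max = 36
check: 36·(12+11) = 828 ✓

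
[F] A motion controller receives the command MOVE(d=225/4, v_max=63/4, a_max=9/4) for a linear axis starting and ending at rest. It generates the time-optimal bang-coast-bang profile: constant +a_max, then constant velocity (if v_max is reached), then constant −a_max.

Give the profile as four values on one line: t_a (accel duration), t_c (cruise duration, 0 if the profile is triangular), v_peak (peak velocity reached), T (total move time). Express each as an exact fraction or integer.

t_a=5 t_c=0 v_peak=45/4 T=10

(v_max)²/a_max = (63/4)²/(9/4) = 441/4
225/4 < 441/4 so t_c = 0
v_peak = √(225/4·9/4) = √(2025/16) = 45/4
t_a = (45/4)/(9/4) = 5; t_c = 0
T = 2·5 = 10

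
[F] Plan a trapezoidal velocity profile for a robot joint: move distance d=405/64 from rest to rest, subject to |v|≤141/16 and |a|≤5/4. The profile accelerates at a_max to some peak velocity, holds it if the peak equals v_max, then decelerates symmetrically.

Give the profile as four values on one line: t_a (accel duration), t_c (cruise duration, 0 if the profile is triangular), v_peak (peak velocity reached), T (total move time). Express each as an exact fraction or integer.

t_a=9/4 t_c=0 v_peak=45/16 T=9/2

(v_max)²/a_max = (141/16)²/(5/4) = 19881/320
405/64 < 19881/320 ⇒ no cruise
v_peak = √(405/64·5/4) = √(2025/256) = 45/16
t_a = (45/16)/(5/4) = 9/4; t_c = 0
T = 2·9/4 = 9/2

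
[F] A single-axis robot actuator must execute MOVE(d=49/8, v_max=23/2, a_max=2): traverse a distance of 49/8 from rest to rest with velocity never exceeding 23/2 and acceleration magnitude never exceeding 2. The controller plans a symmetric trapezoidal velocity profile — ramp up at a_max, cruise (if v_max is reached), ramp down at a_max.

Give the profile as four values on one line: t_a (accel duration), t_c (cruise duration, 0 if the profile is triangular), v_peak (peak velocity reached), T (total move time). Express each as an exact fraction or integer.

vₘ²/aₘ = (23/2)²/2 = 529/8
49/8 < 529/8 → triangular
v_peak = √(49/8·2) = √(49/4) = 7/2
t_a = (7/2)/2 = 7/4; t_c = 0
T = 2·7/4 = 7/2

t_a=7/4 t_c=0 v_peak=7/2 T=7/2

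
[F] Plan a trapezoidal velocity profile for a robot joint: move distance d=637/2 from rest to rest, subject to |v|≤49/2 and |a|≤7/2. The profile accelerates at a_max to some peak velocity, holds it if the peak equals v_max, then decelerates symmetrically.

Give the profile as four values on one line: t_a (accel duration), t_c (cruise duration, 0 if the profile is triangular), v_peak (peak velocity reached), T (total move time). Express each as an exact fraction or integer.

vₘ²/aₘ = (49/2)²/(7/2) = 343/2
637/2 ≥ 343/2 → trapezoidal
t_a = (49/2)/(7/2) = 7; v_peak = 49/2
d_cruise = 637/2 − 343/2 = 147; t_c = 147/(49/2) = 6
T = 2·7 + 6 = 20

t_a=7 t_c=6 v_peak=49/2 T=20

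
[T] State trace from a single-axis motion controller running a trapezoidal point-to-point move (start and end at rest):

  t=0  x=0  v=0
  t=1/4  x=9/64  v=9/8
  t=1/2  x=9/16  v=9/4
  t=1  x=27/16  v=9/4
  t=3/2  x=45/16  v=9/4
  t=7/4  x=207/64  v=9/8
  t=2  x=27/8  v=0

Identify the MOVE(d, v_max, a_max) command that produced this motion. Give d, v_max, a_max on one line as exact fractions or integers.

d=27/8 v_max=9/4 a_max=9/2

final state: t=2, x=27/8, v=0 → d = 27/8
a_max = (9/8−0)/(1/4−0) = 9/2
max v = 9/4 over t∈[1/2,3/2] → v_max = 9/4
check: 9/4·(1/2+1) = 27/8 ✓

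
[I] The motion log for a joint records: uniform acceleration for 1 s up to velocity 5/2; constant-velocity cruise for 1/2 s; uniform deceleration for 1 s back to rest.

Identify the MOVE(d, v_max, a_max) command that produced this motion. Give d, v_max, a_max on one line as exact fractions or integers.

d=15/4 v_max=5/2 a_max=5/2

a_max = (5/2)/1 = 5/2
d_a = ½·5/2·1 = 5/4; d_c = 5/2·1/2 = 5/4
d = 2·5/4 + 5/4 = 15/4
t_c = 1/2 > 0 so v_max = 5/2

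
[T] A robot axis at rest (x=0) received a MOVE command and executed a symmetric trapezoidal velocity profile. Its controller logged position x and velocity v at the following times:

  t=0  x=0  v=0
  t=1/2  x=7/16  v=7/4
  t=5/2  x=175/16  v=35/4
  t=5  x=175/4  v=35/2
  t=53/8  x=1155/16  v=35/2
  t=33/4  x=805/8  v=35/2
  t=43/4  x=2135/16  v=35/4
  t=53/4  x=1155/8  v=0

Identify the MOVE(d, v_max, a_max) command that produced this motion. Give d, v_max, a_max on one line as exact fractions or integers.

final state: t=53/4, x=1155/8, v=0 → d = 1155/8
a_max = (7/4−0)/(1/2−0) = 7/2
max v = 35/2 over t∈[5,33/4] → v_max = 35/2
check: 35/2·(5+13/4) = 1155/8 ✓

d=1155/8 v_max=35/2 a_max=7/2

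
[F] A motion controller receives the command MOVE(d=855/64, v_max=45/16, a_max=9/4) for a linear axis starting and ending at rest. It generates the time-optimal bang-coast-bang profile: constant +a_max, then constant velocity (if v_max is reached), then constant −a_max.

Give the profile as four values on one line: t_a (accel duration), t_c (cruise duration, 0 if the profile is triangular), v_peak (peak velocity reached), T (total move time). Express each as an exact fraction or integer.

(v_max)²/a_max = (45/16)²/(9/4) = 225/64
855/64 ≥ 225/64 so v_max reached
t_a = (45/16)/(9/4) = 5/4; v_peak = 45/16
d_cruise = 855/64 − 225/64 = 315/32; t_c = (315/32)/(45/16) = 7/2
T = 2·5/4 + 7/2 = 6

t_a=5/4 t_c=7/2 v_peak=45/16 T=6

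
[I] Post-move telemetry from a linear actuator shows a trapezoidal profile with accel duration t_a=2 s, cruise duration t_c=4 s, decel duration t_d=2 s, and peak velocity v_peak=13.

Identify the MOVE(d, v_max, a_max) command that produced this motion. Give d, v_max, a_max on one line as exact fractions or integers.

d=78 v_max=13 a_max=13/2

a_max = 13/2
d_a = ½·13·2 = 13; d_c = 13·4 = 52
d = 2·13 + 52 = 78
t_c = 4 > 0 → v_max = v_peak = 13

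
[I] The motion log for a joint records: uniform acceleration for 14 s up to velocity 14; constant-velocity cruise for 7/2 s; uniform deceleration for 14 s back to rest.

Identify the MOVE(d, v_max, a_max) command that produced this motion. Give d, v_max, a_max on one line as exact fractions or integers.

a_max = 14/14 = 1
d_a = ½·14·14 = 98; d_c = 14·7/2 = 49
d = 2·98 + 49 = 245
t_c = 7/2 > 0 → v_max = v_peak = 14

d=245 v_max=14 a_max=1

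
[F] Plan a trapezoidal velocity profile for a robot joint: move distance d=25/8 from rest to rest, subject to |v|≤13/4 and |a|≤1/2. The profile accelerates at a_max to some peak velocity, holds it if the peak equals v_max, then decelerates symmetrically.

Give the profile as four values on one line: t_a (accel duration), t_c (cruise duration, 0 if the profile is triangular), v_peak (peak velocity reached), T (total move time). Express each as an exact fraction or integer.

t_a=5/2 t_c=0 v_peak=5/4 T=5

(v_max)²/a_max = (13/4)²/(1/2) = 169/8
25/8 < 169/8 → triangular
v_peak = √(25/8·1/2) = √(25/16) = 5/4
t_a = (5/4)/(1/2) = 5/2; t_c = 0
T = 2·5/2 = 5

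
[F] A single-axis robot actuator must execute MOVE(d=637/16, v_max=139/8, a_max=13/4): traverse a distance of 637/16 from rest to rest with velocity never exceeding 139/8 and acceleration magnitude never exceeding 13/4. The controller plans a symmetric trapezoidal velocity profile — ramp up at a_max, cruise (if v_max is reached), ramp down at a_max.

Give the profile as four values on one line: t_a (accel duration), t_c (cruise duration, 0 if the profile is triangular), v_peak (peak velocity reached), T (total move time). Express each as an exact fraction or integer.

t_a=7/2 t_c=0 v_peak=91/8 T=7

v_max²/a_max = (139/8)²/(13/4) = 19321/208
637/16 < 19321/208 so t_c = 0
v_peak = √(637/16·13/4) = √(8281/64) = 91/8
t_a = (91/8)/(13/4) = 7/2; t_c = 0
T = 2·7/2 = 7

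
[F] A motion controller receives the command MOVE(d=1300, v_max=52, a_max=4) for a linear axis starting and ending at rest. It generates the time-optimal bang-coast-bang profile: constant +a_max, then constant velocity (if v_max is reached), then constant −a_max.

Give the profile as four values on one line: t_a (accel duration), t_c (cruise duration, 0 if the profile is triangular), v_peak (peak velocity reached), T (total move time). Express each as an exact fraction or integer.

t_a=13 t_c=12 v_peak=52 T=38

v_max²/a_max = 52²/4 = 676
1300 ≥ 676 → trapezoidal
t_a = 52/4 = 13; v_peak = 52
d_cruise = 1300 − 676 = 624; t_c = 624/52 = 12
T = 2·13 + 12 = 38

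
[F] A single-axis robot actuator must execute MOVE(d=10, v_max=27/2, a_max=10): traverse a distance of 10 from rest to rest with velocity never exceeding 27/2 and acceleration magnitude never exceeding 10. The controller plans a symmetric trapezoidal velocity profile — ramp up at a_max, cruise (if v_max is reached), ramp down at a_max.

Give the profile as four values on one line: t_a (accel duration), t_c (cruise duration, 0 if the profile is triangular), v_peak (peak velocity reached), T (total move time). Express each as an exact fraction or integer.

t_a=1 t_c=0 v_peak=10 T=2

vₘ²/aₘ = (27/2)²/10 = 729/40
10 < 729/40 ⇒ no cruise
v_peak = √(10·10) = √100 = 10
t_a = 10/10 = 1; t_c = 0
T = 2·1 = 2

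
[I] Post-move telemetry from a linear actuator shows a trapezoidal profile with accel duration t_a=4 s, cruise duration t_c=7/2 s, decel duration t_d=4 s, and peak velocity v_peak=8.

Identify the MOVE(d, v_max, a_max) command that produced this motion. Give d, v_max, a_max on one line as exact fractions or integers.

a_max = 8/4 = 2
d_a = ½·8·4 = 16; d_c = 8·7/2 = 28
d = 2·16 + 28 = 60
t_c = 7/2 > 0 ⇒ limit active, v_max = 8

d=60 v_max=8 a_max=2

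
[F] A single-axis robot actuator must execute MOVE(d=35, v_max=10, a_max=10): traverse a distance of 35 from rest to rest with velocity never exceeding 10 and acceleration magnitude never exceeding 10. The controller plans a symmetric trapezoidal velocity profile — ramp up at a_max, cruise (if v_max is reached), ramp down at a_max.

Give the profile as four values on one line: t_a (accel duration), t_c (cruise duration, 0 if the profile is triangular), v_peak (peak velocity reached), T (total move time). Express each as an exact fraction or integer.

v_max²/a_max = 10²/10 = 10
35 ≥ 10 so v_max reached
t_a = 10/10 = 1; v_peak = 10
d_cruise = 35 − 10 = 25; t_c = 25/10 = 5/2
T = 2·1 + 5/2 = 9/2

t_a=1 t_c=5/2 v_peak=10 T=9/2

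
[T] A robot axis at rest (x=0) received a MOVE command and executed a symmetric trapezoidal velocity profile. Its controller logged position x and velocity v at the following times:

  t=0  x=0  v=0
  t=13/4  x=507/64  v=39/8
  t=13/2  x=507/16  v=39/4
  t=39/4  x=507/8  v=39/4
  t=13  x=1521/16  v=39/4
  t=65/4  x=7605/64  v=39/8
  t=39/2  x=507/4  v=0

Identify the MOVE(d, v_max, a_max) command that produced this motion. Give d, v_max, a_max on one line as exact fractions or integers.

d=507/4 v_max=39/4 a_max=3/2

final state: t=39/2, x=507/4, v=0 → d = 507/4
a_max = (39/8−0)/(13/4−0) = 3/2
max v = 39/4 over t∈[13/2,13] → v_max = 39/4
check: 39/4·(13/2+13/2) = 507/4 ✓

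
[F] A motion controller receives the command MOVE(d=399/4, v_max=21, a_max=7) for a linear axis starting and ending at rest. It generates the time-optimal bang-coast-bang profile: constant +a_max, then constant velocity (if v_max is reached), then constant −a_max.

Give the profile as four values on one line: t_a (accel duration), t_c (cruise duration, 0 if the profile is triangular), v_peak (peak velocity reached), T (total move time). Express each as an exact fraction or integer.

t_a=3 t_c=7/4 v_peak=21 T=31/4

(v_max)²/a_max = 21²/7 = 63
399/4 ≥ 63 → trapezoidal
t_a = 21/7 = 3; v_peak = 21
d_cruise = 399/4 − 63 = 147/4; t_c = (147/4)/21 = 7/4
T = 2·3 + 7/4 = 31/4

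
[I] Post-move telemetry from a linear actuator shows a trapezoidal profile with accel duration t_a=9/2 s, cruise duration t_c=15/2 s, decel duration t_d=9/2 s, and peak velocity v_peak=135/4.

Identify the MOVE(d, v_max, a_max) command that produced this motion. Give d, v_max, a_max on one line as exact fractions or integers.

d=405 v_max=135/4 a_max=15/2

a_max = (135/4)/(9/2) = 15/2
d_a = ½·135/4·9/2 = 1215/16; d_c = 135/4·15/2 = 2025/8
d = 2·1215/16 + 2025/8 = 405
t_c = 15/2 > 0 → v_max = v_peak = 135/4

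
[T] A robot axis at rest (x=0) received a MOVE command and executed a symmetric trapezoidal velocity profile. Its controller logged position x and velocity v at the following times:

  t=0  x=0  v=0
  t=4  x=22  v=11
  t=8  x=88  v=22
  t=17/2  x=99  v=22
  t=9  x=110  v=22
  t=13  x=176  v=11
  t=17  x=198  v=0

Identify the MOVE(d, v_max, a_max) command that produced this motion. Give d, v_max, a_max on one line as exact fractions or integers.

final state: t=17, x=198, v=0 → d = 198
a_max = (11−0)/(4−0) = 11/4
max v = 22 over t∈[8,9] → v_max = 22
check: 22·(8+1) = 198 ✓

d=198 v_max=22 a_max=11/4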